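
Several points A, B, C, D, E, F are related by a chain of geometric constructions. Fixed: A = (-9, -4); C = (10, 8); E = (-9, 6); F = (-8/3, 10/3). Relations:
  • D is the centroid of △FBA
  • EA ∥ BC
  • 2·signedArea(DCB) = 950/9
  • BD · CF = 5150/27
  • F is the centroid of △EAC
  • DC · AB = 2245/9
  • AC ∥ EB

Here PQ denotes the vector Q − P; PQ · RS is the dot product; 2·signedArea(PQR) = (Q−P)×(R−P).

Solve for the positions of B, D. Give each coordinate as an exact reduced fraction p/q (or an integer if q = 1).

1. B_x = 10  [EA ∥ BC ∩ AC ∥ EB]
2. B_y = 18  [EA ∥ BC ∩ AC ∥ EB]
   → B = (10, 18)
3. D_x = -5/9  [D is the centroid of △FBA]
4. D_y = 52/9  [D is the centroid of △FBA]
   → D = (-5/9, 52/9)

B = (10, 18)
D = (-5/9, 52/9)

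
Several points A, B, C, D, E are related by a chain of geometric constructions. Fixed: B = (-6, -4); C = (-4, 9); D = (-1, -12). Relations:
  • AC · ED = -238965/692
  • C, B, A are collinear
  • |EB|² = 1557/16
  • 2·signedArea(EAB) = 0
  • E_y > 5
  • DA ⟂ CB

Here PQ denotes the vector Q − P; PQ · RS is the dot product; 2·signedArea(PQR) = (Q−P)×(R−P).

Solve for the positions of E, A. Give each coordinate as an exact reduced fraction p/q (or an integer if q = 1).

A = (-1226/173, -1914/173)
E = (-9/2, 23/4)

1. A_x = -1226/173  [C, B, A are collinear ∩ DA ⟂ CB]
2. A_y = -1914/173  [C, B, A are collinear ∩ DA ⟂ CB]
   → A = (-1226/173, -1914/173)
3. E_x = -9/2  [2·signedArea(EAB) = 0 ∩ AC · ED = -238965/692]
4. E_y = 23/4  [2·signedArea(EAB) = 0 ∩ AC · ED = -238965/692]
   → E = (-9/2, 23/4)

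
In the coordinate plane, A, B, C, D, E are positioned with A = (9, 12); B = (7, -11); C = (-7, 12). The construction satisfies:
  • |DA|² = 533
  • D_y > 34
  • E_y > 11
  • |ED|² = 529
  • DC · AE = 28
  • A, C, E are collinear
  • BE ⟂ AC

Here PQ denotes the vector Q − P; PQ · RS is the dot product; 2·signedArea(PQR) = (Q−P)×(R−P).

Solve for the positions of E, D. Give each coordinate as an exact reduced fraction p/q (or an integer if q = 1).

D = (7, 35)
E = (7, 12)

1. E_x = 7  [A, C, E are collinear ∩ BE ⟂ AC]
2. E_y = 12  [A, C, E are collinear ∩ BE ⟂ AC]
   → E = (7, 12)
3. D_x = 7  [DC · AE = 28]
4. D_y = 35  [|DA|² = 533]
   → D = (7, 35)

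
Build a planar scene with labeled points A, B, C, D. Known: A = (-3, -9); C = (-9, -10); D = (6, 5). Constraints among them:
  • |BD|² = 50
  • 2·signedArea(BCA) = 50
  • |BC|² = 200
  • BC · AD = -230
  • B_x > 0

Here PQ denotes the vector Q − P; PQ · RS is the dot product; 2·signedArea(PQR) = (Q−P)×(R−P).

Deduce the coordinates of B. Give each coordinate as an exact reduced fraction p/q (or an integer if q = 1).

B = (1, 0)

1. B_x = 1  [2·signedArea(BCA) = 50 ∩ BC · AD = -230]
2. B_y = 0  [2·signedArea(BCA) = 50 ∩ BC · AD = -230]
   → B = (1, 0)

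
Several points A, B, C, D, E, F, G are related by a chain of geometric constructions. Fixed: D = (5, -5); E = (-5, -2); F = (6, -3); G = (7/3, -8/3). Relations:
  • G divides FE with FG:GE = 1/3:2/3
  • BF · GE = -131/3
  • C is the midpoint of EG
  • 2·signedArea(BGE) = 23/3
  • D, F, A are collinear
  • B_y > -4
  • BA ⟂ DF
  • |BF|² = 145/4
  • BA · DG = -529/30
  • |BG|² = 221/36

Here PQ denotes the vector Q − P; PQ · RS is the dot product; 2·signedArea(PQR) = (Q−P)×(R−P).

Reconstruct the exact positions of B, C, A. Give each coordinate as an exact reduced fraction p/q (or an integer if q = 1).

A = (23/5, -29/5)
B = (0, -7/2)
C = (-4/3, -7/3)

1. B_x = 0  [2·signedArea(BGE) = 23/3 ∩ BF · GE = -131/3]
2. B_y = -7/2  [2·signedArea(BGE) = 23/3 ∩ BF · GE = -131/3]
   → B = (0, -7/2)
3. C_x = -4/3  [C is the midpoint of EG]
4. C_y = -7/3  [C is the midpoint of EG]
   → C = (-4/3, -7/3)
5. A_x = 23/5  [D, F, A are collinear ∩ BA ⟂ DF]
6. A_y = -29/5  [D, F, A are collinear ∩ BA ⟂ DF]
   → A = (23/5, -29/5)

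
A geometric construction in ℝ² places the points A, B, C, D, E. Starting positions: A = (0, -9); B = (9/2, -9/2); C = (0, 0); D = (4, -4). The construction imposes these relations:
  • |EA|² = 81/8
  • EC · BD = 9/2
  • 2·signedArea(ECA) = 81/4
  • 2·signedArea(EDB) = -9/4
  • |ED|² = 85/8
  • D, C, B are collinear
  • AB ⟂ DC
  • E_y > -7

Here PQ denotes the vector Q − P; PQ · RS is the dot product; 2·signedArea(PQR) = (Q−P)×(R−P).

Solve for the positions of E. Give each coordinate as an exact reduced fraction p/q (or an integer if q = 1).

E = (9/4, -27/4)

1. E_x = 9/4  [EC · BD = 9/2 ∩ 2·signedArea(EDB) = -9/4]
2. E_y = -27/4  [EC · BD = 9/2 ∩ 2·signedArea(EDB) = -9/4]
   → E = (9/4, -27/4)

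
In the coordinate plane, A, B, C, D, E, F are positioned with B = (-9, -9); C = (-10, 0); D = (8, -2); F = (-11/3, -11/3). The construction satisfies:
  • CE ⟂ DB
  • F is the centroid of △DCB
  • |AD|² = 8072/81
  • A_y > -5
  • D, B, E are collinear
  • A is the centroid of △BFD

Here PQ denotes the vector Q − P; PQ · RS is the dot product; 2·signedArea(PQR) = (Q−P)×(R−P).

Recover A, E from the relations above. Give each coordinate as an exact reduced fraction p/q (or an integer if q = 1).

1. A_x = -14/9  [A is the centroid of △BFD]
2. A_y = -44/9  [A is the centroid of △BFD]
   → A = (-14/9, -44/9)
3. E_x = -1130/169  [D, B, E are collinear ∩ CE ⟂ DB]
4. E_y = -1360/169  [D, B, E are collinear ∩ CE ⟂ DB]
   → E = (-1130/169, -1360/169)

A = (-14/9, -44/9)
E = (-1130/169, -1360/169)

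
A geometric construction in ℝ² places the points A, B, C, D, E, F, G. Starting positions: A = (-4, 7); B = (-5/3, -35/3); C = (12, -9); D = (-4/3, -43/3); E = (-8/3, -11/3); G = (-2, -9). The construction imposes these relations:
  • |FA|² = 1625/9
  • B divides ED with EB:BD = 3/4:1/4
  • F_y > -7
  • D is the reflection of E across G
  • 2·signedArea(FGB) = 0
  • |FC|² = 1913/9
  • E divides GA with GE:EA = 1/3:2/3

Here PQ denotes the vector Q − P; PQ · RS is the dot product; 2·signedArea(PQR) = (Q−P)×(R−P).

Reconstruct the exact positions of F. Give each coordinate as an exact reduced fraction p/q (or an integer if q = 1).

F = (-7/3, -19/3)

1. F_x = -7/3  [line 8/3·x + 1/3·y + 25/3 = 0 ∩ |FC|² = 1913/9]
2. F_y = -19/3  [line 8/3·x + 1/3·y + 25/3 = 0 ∩ |FC|² = 1913/9]
   → F = (-7/3, -19/3)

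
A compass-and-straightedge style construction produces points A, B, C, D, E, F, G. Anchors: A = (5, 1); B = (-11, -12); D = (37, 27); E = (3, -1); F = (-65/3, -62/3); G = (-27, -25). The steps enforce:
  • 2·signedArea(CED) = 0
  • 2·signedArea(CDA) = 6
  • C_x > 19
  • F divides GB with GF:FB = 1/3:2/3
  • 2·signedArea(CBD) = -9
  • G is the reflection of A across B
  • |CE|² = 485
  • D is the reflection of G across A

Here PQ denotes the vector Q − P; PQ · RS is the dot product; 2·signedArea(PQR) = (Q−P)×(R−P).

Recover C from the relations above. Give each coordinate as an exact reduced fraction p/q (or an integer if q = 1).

1. C_x = 20  [2·signedArea(CED) = 0 ∩ 2·signedArea(CBD) = -9]
2. C_y = 13  [2·signedArea(CED) = 0 ∩ 2·signedArea(CBD) = -9]
   → C = (20, 13)

C = (20, 13)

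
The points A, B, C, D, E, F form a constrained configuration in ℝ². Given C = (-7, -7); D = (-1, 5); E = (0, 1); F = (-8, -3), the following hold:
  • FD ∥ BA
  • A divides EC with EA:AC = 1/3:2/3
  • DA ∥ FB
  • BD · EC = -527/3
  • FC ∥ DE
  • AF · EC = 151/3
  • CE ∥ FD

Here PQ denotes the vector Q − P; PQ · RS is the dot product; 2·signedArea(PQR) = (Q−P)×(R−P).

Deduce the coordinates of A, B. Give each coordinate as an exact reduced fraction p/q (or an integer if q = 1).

A = (-7/3, -5/3)
B = (-28/3, -29/3)

1. A_x = -7/3  [A divides EC with EA:AC = 1/3:2/3]
2. A_y = -5/3  [A divides EC with EA:AC = 1/3:2/3]
   → A = (-7/3, -5/3)
3. B_x = -28/3  [FD ∥ BA ∩ DA ∥ FB]
4. B_y = -29/3  [FD ∥ BA ∩ DA ∥ FB]
   → B = (-28/3, -29/3)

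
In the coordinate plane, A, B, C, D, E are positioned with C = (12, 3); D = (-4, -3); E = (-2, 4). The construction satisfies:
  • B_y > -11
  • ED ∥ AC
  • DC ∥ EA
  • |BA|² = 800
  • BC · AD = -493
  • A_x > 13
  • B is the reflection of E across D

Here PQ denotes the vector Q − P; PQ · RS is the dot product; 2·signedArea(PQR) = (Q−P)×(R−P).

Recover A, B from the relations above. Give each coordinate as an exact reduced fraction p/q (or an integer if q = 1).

A = (14, 10)
B = (-6, -10)

1. A_x = 14  [ED ∥ AC ∩ DC ∥ EA]
2. A_y = 10  [ED ∥ AC ∩ DC ∥ EA]
   → A = (14, 10)
3. B_x = -6  [B is the reflection of E across D]
4. B_y = -10  [B is the reflection of E across D]
   → B = (-6, -10)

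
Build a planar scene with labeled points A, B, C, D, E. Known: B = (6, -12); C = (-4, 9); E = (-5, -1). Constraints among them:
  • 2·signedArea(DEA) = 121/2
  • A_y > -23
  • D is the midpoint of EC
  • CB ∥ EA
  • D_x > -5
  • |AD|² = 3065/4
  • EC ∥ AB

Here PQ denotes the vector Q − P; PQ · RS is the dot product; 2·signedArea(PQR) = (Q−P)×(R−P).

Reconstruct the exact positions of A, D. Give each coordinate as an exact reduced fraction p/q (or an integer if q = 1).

A = (5, -22)
D = (-9/2, 4)

1. A_x = 5  [EC ∥ AB ∩ CB ∥ EA]
2. A_y = -22  [EC ∥ AB ∩ CB ∥ EA]
   → A = (5, -22)
3. D_x = -9/2  [D is the midpoint of EC]
4. D_y = 4  [D is the midpoint of EC]
   → D = (-9/2, 4)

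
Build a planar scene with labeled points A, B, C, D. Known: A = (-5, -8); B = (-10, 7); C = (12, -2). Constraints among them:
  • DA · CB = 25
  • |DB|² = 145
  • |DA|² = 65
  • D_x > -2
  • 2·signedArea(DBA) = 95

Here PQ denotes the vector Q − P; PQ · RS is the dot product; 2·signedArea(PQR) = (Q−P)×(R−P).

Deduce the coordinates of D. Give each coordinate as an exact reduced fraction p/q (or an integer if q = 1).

D = (-1, -1)

1. D_x = -1  [2·signedArea(DBA) = 95 ∩ DA · CB = 25]
2. D_y = -1  [2·signedArea(DBA) = 95 ∩ DA · CB = 25]
   → D = (-1, -1)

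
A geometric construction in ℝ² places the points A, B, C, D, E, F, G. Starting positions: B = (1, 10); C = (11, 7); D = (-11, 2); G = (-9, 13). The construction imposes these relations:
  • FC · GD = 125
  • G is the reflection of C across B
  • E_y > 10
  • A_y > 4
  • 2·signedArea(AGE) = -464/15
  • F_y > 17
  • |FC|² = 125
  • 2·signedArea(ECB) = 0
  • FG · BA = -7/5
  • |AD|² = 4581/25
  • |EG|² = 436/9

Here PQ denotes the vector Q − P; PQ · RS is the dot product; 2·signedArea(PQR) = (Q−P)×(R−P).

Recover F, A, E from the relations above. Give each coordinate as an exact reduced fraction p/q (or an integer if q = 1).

1. F_x = 13  [line 2·x + 11·y + -224 = 0 ∩ |FC|² = 125]
2. F_y = 18  [line 2·x + 11·y + -224 = 0 ∩ |FC|² = 125]
   → F = (13, 18)
3. A_x = 11/5  [line -22·x + -5·y + 367/5 = 0 ∩ |AD|² = 4581/25]
4. A_y = 5  [line -22·x + -5·y + 367/5 = 0 ∩ |AD|² = 4581/25]
   → A = (11/5, 5)
5. E_x = -7/3  [2·signedArea(AGE) = -464/15 ∩ 2·signedArea(ECB) = 0]
6. E_y = 11  [2·signedArea(AGE) = -464/15 ∩ 2·signedArea(ECB) = 0]
   → E = (-7/3, 11)

A = (11/5, 5)
E = (-7/3, 11)
F = (13, 18)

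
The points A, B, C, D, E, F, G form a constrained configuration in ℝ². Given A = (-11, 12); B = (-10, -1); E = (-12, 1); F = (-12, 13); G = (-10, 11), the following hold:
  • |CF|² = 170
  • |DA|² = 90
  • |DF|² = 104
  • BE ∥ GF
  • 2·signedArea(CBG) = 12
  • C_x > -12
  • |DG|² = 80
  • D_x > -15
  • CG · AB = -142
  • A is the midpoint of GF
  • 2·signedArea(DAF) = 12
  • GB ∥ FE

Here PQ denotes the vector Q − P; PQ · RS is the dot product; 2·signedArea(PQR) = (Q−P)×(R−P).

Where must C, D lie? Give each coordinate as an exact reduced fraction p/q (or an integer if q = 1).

1. C_x = -11  [CG · AB = -142 ∩ 2·signedArea(CBG) = 12]
2. C_y = 0  [CG · AB = -142 ∩ 2·signedArea(CBG) = 12]
   → C = (-11, 0)
3. D_x = -14  [line -1·x + -1·y + -11 = 0 ∩ |DF|² = 104]
4. D_y = 3  [line -1·x + -1·y + -11 = 0 ∩ |DF|² = 104]
   → D = (-14, 3)

C = (-11, 0)
D = (-14, 3)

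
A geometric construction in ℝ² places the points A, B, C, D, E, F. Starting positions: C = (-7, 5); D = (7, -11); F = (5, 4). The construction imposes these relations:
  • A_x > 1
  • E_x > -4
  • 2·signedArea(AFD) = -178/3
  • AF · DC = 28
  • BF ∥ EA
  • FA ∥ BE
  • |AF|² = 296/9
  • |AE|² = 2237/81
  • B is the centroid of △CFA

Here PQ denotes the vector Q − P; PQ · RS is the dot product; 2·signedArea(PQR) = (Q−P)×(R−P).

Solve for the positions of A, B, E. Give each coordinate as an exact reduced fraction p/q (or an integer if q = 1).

A = (5/3, -2/3)
B = (-1/9, 25/9)
E = (-31/9, -17/9)

1. A_x = 5/3  [AF · DC = 28 ∩ 2·signedArea(AFD) = -178/3]
2. A_y = -2/3  [AF · DC = 28 ∩ 2·signedArea(AFD) = -178/3]
   → A = (5/3, -2/3)
3. B_x = -1/9  [B is the centroid of △CFA]
4. B_y = 25/9  [B is the centroid of △CFA]
   → B = (-1/9, 25/9)
5. E_x = -31/9  [BF ∥ EA ∩ FA ∥ BE]
6. E_y = -17/9  [BF ∥ EA ∩ FA ∥ BE]
   → E = (-31/9, -17/9)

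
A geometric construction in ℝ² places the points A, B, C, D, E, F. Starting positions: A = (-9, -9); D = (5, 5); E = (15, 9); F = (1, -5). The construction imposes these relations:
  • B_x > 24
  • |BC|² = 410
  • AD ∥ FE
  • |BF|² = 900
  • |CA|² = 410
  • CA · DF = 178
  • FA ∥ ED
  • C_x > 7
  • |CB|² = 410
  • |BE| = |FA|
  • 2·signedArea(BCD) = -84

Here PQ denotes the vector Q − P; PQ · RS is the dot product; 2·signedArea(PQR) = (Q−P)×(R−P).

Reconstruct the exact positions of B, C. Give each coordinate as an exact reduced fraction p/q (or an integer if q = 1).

1. C_x = 8  [line 4·x + 10·y + -52 = 0 ∩ |CA|² = 410]
2. C_y = 2  [line 4·x + 10·y + -52 = 0 ∩ |CA|² = 410]
   → C = (8, 2)
3. B_x = 25  [line -3·x + -3·y + 114 = 0 ∩ |BF|² = 900]
4. B_y = 13  [line -3·x + -3·y + 114 = 0 ∩ |BF|² = 900]
   → B = (25, 13)

B = (25, 13)
C = (8, 2)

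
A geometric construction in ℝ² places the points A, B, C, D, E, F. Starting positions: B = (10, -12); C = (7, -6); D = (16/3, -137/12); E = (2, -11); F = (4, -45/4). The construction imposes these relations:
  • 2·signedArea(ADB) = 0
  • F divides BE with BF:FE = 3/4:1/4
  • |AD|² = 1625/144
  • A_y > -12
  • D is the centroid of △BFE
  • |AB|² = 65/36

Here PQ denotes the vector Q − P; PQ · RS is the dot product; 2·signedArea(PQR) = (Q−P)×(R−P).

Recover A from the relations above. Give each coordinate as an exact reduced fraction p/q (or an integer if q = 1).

A = (26/3, -71/6)

1. A_x = 26/3  [line 7/12·x + 14/3·y + 301/6 = 0 ∩ |AB|² = 65/36]
2. A_y = -71/6  [line 7/12·x + 14/3·y + 301/6 = 0 ∩ |AB|² = 65/36]
   → A = (26/3, -71/6)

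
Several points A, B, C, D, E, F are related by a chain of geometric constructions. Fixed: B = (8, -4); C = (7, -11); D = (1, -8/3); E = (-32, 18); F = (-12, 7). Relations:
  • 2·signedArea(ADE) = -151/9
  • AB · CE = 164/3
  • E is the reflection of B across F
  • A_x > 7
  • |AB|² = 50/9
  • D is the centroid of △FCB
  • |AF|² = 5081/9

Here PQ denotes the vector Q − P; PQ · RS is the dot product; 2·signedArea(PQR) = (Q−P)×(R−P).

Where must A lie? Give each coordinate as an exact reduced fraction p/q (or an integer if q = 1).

1. A_x = 23/3  [2·signedArea(ADE) = -151/9 ∩ AB · CE = 164/3]
2. A_y = -19/3  [2·signedArea(ADE) = -151/9 ∩ AB · CE = 164/3]
   → A = (23/3, -19/3)

A = (23/3, -19/3)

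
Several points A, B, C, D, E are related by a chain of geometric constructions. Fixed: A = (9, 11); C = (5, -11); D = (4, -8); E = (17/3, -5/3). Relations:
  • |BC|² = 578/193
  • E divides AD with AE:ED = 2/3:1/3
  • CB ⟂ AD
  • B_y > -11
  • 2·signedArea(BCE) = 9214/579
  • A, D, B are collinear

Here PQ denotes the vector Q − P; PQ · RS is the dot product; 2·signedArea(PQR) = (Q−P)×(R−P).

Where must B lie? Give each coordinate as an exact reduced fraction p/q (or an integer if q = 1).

B = (642/193, -2038/193)

1. B_x = 642/193  [A, D, B are collinear ∩ CB ⟂ AD]
2. B_y = -2038/193  [A, D, B are collinear ∩ CB ⟂ AD]
   → B = (642/193, -2038/193)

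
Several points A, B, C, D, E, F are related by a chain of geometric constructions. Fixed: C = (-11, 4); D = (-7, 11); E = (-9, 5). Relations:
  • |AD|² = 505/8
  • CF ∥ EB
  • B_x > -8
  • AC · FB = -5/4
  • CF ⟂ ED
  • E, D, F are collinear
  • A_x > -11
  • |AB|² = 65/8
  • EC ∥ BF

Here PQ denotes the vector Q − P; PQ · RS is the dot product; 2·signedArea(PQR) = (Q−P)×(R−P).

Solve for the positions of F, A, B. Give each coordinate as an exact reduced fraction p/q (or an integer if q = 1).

A = (-41/4, 15/4)
B = (-15/2, 9/2)
F = (-19/2, 7/2)

1. F_x = -19/2  [E, D, F are collinear ∩ CF ⟂ ED]
2. F_y = 7/2  [E, D, F are collinear ∩ CF ⟂ ED]
   → F = (-19/2, 7/2)
3. B_x = -15/2  [EC ∥ BF ∩ CF ∥ EB]
4. B_y = 9/2  [EC ∥ BF ∩ CF ∥ EB]
   → B = (-15/2, 9/2)
5. A_x = -41/4  [line -2·x + -1·y + -67/4 = 0 ∩ |AD|² = 505/8]
6. A_y = 15/4  [line -2·x + -1·y + -67/4 = 0 ∩ |AD|² = 505/8]
   → A = (-41/4, 15/4)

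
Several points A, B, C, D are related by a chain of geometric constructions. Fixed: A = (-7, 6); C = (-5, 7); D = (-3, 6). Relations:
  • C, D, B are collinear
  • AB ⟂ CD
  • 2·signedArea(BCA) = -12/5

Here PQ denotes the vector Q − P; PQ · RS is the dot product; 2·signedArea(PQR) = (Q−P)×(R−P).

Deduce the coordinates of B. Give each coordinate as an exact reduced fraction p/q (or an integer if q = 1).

B = (-31/5, 38/5)

1. B_x = -31/5  [C, D, B are collinear ∩ AB ⟂ CD]
2. B_y = 38/5  [C, D, B are collinear ∩ AB ⟂ CD]
   → B = (-31/5, 38/5)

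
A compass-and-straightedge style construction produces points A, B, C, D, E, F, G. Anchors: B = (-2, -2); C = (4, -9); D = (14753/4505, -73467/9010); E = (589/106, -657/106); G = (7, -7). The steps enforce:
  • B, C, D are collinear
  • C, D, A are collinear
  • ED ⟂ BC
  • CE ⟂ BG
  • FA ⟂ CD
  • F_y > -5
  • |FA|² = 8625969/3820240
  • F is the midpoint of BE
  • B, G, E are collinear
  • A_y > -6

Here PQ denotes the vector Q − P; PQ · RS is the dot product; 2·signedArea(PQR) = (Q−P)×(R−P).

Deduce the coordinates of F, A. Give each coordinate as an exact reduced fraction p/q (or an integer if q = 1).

A = (5743/9010, -91487/18020)
F = (377/212, -869/212)

1. F_x = 377/212  [F is the midpoint of BE]
2. F_y = -869/212  [F is the midpoint of BE]
   → F = (377/212, -869/212)
3. A_x = 5743/9010  [C, D, A are collinear ∩ FA ⟂ CD]
4. A_y = -91487/18020  [C, D, A are collinear ∩ FA ⟂ CD]
   → A = (5743/9010, -91487/18020)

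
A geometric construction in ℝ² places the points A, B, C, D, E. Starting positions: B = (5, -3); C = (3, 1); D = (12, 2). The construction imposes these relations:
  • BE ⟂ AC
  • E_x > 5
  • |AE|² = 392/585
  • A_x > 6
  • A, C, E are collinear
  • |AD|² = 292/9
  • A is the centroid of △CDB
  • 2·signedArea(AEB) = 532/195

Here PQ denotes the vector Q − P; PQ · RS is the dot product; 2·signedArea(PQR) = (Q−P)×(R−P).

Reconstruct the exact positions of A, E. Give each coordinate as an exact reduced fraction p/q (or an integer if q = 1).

A = (20/3, 0)
E = (382/65, 14/65)

1. A_x = 20/3  [A is the centroid of △CDB]
2. A_y = 0  [A is the centroid of △CDB]
   → A = (20/3, 0)
3. E_x = 382/65  [A, C, E are collinear ∩ BE ⟂ AC]
4. E_y = 14/65  [A, C, E are collinear ∩ BE ⟂ AC]
   → E = (382/65, 14/65)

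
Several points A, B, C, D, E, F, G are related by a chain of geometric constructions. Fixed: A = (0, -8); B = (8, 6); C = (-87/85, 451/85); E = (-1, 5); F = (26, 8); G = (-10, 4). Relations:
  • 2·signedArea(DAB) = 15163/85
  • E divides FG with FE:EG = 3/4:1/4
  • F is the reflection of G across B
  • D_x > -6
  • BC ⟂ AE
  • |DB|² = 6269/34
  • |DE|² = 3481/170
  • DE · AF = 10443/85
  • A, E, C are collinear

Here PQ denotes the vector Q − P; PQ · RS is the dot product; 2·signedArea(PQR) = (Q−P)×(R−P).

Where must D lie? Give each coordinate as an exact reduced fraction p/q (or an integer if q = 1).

D = (-937/170, 791/170)

1. D_x = -937/170  [2·signedArea(DAB) = 15163/85 ∩ DE · AF = 10443/85]
2. D_y = 791/170  [2·signedArea(DAB) = 15163/85 ∩ DE · AF = 10443/85]
   → D = (-937/170, 791/170)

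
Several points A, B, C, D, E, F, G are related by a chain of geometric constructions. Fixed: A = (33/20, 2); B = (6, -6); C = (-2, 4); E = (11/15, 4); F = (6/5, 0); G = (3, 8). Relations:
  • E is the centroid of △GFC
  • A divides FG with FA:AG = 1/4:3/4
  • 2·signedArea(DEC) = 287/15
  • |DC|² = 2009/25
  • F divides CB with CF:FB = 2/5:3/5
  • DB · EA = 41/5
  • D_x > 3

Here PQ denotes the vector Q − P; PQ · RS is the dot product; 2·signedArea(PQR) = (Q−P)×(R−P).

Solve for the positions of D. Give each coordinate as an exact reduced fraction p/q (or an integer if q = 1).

D = (18/5, -3)

1. D_x = 18/5  [DB · EA = 41/5 ∩ 2·signedArea(DEC) = 287/15]
2. D_y = -3  [DB · EA = 41/5 ∩ 2·signedArea(DEC) = 287/15]
   → D = (18/5, -3)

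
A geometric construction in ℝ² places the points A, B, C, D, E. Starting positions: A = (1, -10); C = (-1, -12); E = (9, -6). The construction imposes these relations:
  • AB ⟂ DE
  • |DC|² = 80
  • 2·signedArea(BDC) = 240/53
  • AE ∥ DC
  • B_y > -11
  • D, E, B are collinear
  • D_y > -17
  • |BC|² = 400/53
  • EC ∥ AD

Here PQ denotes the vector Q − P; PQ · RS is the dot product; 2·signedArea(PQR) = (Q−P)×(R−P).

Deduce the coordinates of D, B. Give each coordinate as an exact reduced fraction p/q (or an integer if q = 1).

B = (63/53, -548/53)
D = (-9, -16)

1. D_x = -9  [AE ∥ DC ∩ EC ∥ AD]
2. D_y = -16  [AE ∥ DC ∩ EC ∥ AD]
   → D = (-9, -16)
3. B_x = 63/53  [D, E, B are collinear ∩ AB ⟂ DE]
4. B_y = -548/53  [D, E, B are collinear ∩ AB ⟂ DE]
   → B = (63/53, -548/53)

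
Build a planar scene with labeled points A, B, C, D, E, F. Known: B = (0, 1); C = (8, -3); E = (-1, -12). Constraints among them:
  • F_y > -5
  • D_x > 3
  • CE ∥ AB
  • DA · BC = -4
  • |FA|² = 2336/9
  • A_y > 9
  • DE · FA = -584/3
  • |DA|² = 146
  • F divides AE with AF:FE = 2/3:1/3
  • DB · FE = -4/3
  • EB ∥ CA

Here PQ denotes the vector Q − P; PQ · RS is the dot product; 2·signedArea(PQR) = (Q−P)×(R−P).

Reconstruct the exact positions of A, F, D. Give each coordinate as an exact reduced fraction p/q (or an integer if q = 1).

A = (9, 10)
D = (4, -1)
F = (7/3, -14/3)

1. A_x = 9  [CE ∥ AB ∩ EB ∥ CA]
2. A_y = 10  [CE ∥ AB ∩ EB ∥ CA]
   → A = (9, 10)
3. F_x = 7/3  [F divides AE with AF:FE = 2/3:1/3]
4. F_y = -14/3  [F divides AE with AF:FE = 2/3:1/3]
   → F = (7/3, -14/3)
5. D_x = 4  [DA · BC = -4 ∩ DB · FE = -4/3]
6. D_y = -1  [DA · BC = -4 ∩ DB · FE = -4/3]
   → D = (4, -1)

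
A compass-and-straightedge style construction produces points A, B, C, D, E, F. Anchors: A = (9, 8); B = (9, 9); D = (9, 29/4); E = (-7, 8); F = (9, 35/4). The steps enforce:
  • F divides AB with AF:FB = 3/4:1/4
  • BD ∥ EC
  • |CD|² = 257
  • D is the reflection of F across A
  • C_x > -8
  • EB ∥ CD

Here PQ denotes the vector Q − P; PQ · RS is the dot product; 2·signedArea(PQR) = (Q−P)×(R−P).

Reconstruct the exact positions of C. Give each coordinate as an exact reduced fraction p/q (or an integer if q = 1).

C = (-7, 25/4)

1. C_x = -7  [EB ∥ CD ∩ BD ∥ EC]
2. C_y = 25/4  [EB ∥ CD ∩ BD ∥ EC]
   → C = (-7, 25/4)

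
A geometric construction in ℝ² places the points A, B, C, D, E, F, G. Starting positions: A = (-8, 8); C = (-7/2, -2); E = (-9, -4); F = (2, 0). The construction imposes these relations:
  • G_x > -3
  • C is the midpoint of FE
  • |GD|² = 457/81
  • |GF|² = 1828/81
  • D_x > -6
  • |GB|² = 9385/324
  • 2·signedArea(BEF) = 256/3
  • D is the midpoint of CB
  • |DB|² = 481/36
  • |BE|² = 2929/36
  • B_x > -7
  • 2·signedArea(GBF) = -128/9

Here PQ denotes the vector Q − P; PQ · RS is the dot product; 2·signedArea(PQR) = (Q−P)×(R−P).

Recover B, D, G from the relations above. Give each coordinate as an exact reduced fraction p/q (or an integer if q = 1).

1. B_x = -13/2  [line -4·x + 11·y + -232/3 = 0 ∩ |BE|² = 2929/36]
2. B_y = 14/3  [line -4·x + 11·y + -232/3 = 0 ∩ |BE|² = 2929/36]
   → B = (-13/2, 14/3)
3. D_x = -5  [D is the midpoint of CB]
4. D_y = 4/3  [D is the midpoint of CB]
   → D = (-5, 4/3)
5. G_x = -8/3  [line 14/3·x + 17/2·y + 44/9 = 0 ∩ |GD|² = 457/81]
6. G_y = 8/9  [line 14/3·x + 17/2·y + 44/9 = 0 ∩ |GD|² = 457/81]
   → G = (-8/3, 8/9)

B = (-13/2, 14/3)
D = (-5, 4/3)
G = (-8/3, 8/9)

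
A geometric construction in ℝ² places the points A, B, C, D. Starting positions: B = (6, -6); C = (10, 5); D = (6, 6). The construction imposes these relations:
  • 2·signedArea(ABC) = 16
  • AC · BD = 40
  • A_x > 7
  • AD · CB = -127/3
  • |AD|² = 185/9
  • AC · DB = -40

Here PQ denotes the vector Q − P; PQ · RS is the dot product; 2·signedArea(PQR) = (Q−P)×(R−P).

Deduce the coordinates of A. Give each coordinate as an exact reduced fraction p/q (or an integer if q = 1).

1. A_x = 22/3  [2·signedArea(ABC) = 16 ∩ AD · CB = -127/3]
2. A_y = 5/3  [2·signedArea(ABC) = 16 ∩ AD · CB = -127/3]
   → A = (22/3, 5/3)

A = (22/3, 5/3)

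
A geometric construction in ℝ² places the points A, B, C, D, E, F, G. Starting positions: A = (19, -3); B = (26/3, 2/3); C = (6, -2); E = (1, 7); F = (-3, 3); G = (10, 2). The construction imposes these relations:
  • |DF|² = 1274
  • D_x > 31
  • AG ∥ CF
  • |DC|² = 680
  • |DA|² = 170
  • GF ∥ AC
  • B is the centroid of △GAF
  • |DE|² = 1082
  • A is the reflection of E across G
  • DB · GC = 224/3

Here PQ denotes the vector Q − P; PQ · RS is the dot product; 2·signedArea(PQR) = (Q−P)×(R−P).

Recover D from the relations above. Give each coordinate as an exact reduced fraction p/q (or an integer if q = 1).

1. D_x = 32  [line 4·x + 4·y + -112 = 0 ∩ |DC|² = 680]
2. D_y = -4  [line 4·x + 4·y + -112 = 0 ∩ |DC|² = 680]
   → D = (32, -4)

D = (32, -4)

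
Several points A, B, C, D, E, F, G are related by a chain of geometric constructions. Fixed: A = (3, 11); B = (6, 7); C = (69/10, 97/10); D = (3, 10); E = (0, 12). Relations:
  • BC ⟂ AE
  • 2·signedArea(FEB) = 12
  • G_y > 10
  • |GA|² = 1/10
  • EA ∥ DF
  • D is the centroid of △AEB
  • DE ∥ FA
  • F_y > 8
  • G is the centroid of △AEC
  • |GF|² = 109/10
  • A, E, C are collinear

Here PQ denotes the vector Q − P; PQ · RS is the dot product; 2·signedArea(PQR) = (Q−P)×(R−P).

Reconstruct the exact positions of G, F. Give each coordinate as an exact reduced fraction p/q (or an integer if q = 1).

F = (6, 9)
G = (33/10, 109/10)

1. G_x = 33/10  [G is the centroid of △AEC]
2. G_y = 109/10  [G is the centroid of △AEC]
   → G = (33/10, 109/10)
3. F_x = 6  [DE ∥ FA ∩ EA ∥ DF]
4. F_y = 9  [DE ∥ FA ∩ EA ∥ DF]
   → F = (6, 9)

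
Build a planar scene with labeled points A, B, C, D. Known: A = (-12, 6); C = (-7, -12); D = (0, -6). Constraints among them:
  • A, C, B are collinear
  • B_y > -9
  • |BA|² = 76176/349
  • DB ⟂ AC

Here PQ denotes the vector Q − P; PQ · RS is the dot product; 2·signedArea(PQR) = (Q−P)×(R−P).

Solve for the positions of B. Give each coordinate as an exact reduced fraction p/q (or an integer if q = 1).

B = (-2808/349, -2874/349)

1. B_x = -2808/349  [A, C, B are collinear ∩ DB ⟂ AC]
2. B_y = -2874/349  [A, C, B are collinear ∩ DB ⟂ AC]
   → B = (-2808/349, -2874/349)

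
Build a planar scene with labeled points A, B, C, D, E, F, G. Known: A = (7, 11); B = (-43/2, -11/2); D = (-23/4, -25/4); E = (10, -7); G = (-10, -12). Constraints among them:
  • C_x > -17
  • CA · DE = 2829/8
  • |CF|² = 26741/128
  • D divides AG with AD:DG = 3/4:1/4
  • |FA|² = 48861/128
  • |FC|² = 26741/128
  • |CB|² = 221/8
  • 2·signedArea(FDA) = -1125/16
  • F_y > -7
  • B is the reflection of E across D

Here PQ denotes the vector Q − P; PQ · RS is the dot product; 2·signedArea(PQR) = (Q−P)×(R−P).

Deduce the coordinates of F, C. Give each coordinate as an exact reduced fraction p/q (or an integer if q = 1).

C = (-65/4, -23/4)
F = (-29/16, -103/16)

1. C_x = -65/4  [line -63/4·x + 3/4·y + -2013/8 = 0 ∩ |CB|² = 221/8]
2. C_y = -23/4  [line -63/4·x + 3/4·y + -2013/8 = 0 ∩ |CB|² = 221/8]
   → C = (-65/4, -23/4)
3. F_x = -29/16  [line -69/4·x + 51/4·y + 813/16 = 0 ∩ |FC|² = 26741/128]
4. F_y = -103/16  [line -69/4·x + 51/4·y + 813/16 = 0 ∩ |FC|² = 26741/128]
   → F = (-29/16, -103/16)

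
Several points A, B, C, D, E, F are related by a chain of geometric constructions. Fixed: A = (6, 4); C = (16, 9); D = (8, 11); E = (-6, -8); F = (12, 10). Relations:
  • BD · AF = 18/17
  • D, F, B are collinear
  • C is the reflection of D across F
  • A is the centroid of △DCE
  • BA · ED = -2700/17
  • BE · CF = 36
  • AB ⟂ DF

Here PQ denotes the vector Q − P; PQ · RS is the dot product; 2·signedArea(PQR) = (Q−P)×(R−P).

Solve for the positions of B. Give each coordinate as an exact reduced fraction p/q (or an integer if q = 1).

1. B_x = 132/17  [D, F, B are collinear ∩ AB ⟂ DF]
2. B_y = 188/17  [D, F, B are collinear ∩ AB ⟂ DF]
   → B = (132/17, 188/17)

B = (132/17, 188/17)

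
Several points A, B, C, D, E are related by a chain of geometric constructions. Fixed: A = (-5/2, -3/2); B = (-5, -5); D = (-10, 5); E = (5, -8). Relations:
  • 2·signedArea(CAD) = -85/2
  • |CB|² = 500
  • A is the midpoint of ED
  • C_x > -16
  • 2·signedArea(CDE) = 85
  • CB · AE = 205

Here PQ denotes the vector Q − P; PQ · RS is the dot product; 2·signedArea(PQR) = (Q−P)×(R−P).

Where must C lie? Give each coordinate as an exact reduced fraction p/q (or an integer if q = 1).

1. C_x = -15  [2·signedArea(CAD) = -85/2 ∩ CB · AE = 205]
2. C_y = 15  [2·signedArea(CAD) = -85/2 ∩ CB · AE = 205]
   → C = (-15, 15)

C = (-15, 15)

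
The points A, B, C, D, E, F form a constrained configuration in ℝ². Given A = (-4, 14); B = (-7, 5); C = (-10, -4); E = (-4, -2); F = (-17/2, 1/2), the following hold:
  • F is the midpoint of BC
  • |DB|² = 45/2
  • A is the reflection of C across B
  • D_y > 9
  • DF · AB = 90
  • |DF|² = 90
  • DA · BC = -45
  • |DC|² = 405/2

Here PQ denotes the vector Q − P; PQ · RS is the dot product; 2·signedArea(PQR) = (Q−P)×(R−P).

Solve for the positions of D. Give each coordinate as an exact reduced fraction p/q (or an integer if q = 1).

D = (-11/2, 19/2)

1. D_x = -11/2  [line 3·x + 9·y + -69 = 0 ∩ |DF|² = 90]
2. D_y = 19/2  [line 3·x + 9·y + -69 = 0 ∩ |DF|² = 90]
   → D = (-11/2, 19/2)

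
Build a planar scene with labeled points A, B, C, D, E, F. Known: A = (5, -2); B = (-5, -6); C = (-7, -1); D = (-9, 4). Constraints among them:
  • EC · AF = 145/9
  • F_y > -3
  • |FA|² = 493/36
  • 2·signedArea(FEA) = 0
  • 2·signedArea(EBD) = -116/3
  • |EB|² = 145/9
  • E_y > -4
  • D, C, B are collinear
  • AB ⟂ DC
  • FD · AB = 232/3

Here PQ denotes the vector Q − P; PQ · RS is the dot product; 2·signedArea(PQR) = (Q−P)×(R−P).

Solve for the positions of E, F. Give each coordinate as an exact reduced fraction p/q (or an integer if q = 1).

1. E_x = -7/3  [line -10·x + -4·y + -106/3 = 0 ∩ |EB|² = 145/9]
2. E_y = -3  [line -10·x + -4·y + -106/3 = 0 ∩ |EB|² = 145/9]
   → E = (-7/3, -3)
3. F_x = 4/3  [2·signedArea(FEA) = 0 ∩ FD · AB = 232/3]
4. F_y = -5/2  [2·signedArea(FEA) = 0 ∩ FD · AB = 232/3]
   → F = (4/3, -5/2)

E = (-7/3, -3)
F = (4/3, -5/2)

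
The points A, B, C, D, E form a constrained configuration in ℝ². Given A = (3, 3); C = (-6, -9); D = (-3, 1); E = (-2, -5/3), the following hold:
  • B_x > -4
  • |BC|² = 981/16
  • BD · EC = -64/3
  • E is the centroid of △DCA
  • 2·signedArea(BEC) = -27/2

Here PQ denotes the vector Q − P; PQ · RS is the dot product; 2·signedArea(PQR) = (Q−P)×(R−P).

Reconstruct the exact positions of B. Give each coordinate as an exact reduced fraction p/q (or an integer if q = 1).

1. B_x = -15/4  [2·signedArea(BEC) = -27/2 ∩ BD · EC = -64/3]
2. B_y = -3/2  [2·signedArea(BEC) = -27/2 ∩ BD · EC = -64/3]
   → B = (-15/4, -3/2)

B = (-15/4, -3/2)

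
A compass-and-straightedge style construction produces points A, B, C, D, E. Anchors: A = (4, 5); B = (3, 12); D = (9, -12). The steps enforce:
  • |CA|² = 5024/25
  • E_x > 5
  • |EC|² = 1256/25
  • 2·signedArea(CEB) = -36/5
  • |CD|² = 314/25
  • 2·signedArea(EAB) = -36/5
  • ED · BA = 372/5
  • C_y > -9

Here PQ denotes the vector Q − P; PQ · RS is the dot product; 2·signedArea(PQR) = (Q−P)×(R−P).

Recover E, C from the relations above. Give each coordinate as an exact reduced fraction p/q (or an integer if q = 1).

C = (8, -43/5)
E = (6, -9/5)

1. E_x = 6  [ED · BA = 372/5 ∩ 2·signedArea(EAB) = -36/5]
2. E_y = -9/5  [ED · BA = 372/5 ∩ 2·signedArea(EAB) = -36/5]
   → E = (6, -9/5)
3. C_x = 8  [line -69/5·x + -3·y + 423/5 = 0 ∩ |CD|² = 314/25]
4. C_y = -43/5  [line -69/5·x + -3·y + 423/5 = 0 ∩ |CD|² = 314/25]
   → C = (8, -43/5)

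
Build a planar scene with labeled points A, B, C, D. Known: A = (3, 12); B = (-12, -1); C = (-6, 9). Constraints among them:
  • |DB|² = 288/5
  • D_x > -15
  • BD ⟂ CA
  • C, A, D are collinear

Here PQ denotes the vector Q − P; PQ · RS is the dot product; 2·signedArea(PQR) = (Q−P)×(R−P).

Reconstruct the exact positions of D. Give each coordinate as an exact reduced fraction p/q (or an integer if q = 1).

1. D_x = -72/5  [C, A, D are collinear ∩ BD ⟂ CA]
2. D_y = 31/5  [C, A, D are collinear ∩ BD ⟂ CA]
   → D = (-72/5, 31/5)

D = (-72/5, 31/5)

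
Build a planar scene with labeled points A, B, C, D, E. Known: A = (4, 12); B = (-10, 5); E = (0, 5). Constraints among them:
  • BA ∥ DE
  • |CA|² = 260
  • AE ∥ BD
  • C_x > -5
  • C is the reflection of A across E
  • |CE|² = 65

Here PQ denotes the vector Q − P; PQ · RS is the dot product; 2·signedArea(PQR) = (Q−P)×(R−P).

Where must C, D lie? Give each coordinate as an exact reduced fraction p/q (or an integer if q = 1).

1. C_x = -4  [C is the reflection of A across E]
2. C_y = -2  [C is the reflection of A across E]
   → C = (-4, -2)
3. D_x = -14  [BA ∥ DE ∩ AE ∥ BD]
4. D_y = -2  [BA ∥ DE ∩ AE ∥ BD]
   → D = (-14, -2)

C = (-4, -2)
D = (-14, -2)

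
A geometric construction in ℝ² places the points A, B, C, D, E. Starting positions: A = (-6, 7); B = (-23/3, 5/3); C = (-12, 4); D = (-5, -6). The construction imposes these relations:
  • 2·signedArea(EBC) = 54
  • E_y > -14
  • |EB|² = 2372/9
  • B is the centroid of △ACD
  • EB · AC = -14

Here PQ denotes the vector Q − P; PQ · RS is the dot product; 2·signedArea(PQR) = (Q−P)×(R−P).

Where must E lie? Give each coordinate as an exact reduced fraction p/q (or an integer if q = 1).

1. E_x = -7/3  [2·signedArea(EBC) = 54 ∩ EB · AC = -14]
2. E_y = -41/3  [2·signedArea(EBC) = 54 ∩ EB · AC = -14]
   → E = (-7/3, -41/3)

E = (-7/3, -41/3)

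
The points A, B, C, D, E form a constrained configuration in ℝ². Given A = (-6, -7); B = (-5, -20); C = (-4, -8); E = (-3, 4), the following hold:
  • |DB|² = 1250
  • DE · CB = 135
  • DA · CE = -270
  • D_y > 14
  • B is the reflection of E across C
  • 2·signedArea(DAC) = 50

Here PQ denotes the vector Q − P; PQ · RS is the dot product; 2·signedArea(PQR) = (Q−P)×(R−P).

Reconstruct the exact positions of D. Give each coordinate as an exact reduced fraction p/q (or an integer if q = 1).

1. D_x = 0  [DA · CE = -270 ∩ 2·signedArea(DAC) = 50]
2. D_y = 15  [DA · CE = -270 ∩ 2·signedArea(DAC) = 50]
   → D = (0, 15)

D = (0, 15)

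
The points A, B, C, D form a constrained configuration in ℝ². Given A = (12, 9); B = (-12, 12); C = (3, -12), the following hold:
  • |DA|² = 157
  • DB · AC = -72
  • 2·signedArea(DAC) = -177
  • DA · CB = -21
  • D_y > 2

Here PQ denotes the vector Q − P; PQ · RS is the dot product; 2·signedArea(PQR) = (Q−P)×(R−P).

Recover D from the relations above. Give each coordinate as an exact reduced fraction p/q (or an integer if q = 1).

1. D_x = 1  [DB · AC = -72 ∩ 2·signedArea(DAC) = -177]
2. D_y = 3  [DB · AC = -72 ∩ 2·signedArea(DAC) = -177]
   → D = (1, 3)

D = (1, 3)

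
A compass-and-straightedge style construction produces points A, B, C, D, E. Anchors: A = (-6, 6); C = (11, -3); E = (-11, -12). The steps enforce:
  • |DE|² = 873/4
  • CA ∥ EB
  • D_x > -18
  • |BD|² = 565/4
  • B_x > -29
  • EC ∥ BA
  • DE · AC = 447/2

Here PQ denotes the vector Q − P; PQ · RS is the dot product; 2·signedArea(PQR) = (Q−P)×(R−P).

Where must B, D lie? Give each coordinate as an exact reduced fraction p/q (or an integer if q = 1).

1. B_x = -28  [EC ∥ BA ∩ CA ∥ EB]
2. B_y = -3  [EC ∥ BA ∩ CA ∥ EB]
   → B = (-28, -3)
3. D_x = -17  [line -17·x + 9·y + -605/2 = 0 ∩ |DE|² = 873/4]
4. D_y = 3/2  [line -17·x + 9·y + -605/2 = 0 ∩ |DE|² = 873/4]
   → D = (-17, 3/2)

B = (-28, -3)
D = (-17, 3/2)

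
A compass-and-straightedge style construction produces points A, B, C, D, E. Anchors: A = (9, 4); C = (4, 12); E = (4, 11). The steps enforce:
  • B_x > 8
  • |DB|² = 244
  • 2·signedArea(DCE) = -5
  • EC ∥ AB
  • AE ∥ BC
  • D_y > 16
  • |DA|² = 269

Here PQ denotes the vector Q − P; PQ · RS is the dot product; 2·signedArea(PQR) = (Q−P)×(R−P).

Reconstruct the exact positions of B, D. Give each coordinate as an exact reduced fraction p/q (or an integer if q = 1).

1. B_x = 9  [AE ∥ BC ∩ EC ∥ AB]
2. B_y = 5  [AE ∥ BC ∩ EC ∥ AB]
   → B = (9, 5)
3. D_x = -1  [2·signedArea(DCE) = -5]
4. D_y = 17  [|DB|² = 244]
   → D = (-1, 17)

B = (9, 5)
D = (-1, 17)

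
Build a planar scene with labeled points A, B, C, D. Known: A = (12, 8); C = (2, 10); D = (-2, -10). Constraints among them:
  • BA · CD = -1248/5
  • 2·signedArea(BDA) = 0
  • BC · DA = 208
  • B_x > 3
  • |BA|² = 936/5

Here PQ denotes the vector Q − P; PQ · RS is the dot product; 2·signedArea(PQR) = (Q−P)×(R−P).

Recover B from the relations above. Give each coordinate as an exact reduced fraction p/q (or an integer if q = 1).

B = (18/5, -14/5)

1. B_x = 18/5  [2·signedArea(BDA) = 0 ∩ BA · CD = -1248/5]
2. B_y = -14/5  [2·signedArea(BDA) = 0 ∩ BA · CD = -1248/5]
   → B = (18/5, -14/5)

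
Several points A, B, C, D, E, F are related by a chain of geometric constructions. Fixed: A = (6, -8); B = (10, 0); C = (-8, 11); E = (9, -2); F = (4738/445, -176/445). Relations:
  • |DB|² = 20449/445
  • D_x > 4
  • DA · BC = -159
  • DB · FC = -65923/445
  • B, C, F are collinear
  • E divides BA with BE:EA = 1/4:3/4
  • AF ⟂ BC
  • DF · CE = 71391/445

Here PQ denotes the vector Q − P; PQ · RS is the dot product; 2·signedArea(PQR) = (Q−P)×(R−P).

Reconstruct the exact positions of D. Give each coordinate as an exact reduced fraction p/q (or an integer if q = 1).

D = (1876/445, 1573/445)

1. D_x = 1876/445  [DA · BC = -159 ∩ DF · CE = 71391/445]
2. D_y = 1573/445  [DA · BC = -159 ∩ DF · CE = 71391/445]
   → D = (1876/445, 1573/445)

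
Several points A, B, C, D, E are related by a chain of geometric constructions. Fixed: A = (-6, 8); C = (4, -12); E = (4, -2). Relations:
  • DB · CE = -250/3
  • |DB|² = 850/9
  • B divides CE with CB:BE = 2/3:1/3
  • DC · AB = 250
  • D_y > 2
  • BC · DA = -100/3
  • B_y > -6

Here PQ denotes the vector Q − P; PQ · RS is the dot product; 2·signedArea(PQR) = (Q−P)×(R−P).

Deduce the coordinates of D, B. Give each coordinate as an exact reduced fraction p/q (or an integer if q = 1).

B = (4, -16/3)
D = (-1, 3)

1. B_x = 4  [B divides CE with CB:BE = 2/3:1/3]
2. B_y = -16/3  [B divides CE with CB:BE = 2/3:1/3]
   → B = (4, -16/3)
3. D_x = -1  [DB · CE = -250/3 ∩ DC · AB = 250]
4. D_y = 3  [DB · CE = -250/3 ∩ DC · AB = 250]
   → D = (-1, 3)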